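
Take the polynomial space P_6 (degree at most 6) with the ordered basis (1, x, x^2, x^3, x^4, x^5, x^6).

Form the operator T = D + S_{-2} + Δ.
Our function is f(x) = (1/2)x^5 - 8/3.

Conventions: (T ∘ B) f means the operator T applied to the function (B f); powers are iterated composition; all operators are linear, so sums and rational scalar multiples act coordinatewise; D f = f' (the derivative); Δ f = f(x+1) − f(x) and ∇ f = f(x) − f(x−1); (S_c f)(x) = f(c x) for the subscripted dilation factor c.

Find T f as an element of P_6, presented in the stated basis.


D f = (5/2)x^4
S_{-2} f = -16x^5 - 8/3
Δ f = (5/2)x^4 + 5x^3 + 5x^2 + (5/2)x + 1/2
(D + S_{-2} + Δ) f = -16x^5 + 5x^4 + 5x^3 + 5x^2 + (5/2)x - 13/6

the image equals g(x) = -16x^5 + 5x^4 + 5x^3 + 5x^2 + (5/2)x - 13/6


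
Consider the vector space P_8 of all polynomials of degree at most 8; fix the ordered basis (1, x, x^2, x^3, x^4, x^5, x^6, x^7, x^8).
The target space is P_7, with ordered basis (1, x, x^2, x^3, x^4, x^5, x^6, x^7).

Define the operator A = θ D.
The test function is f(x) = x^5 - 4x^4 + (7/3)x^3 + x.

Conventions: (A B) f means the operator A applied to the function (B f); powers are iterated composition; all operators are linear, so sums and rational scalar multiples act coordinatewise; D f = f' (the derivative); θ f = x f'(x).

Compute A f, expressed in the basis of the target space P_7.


D f = 5x^4 - 16x^3 + 7x^2 + 1
θ D f = 20x^4 - 48x^3 + 14x^2

g(x) = 20x^4 - 48x^3 + 14x^2


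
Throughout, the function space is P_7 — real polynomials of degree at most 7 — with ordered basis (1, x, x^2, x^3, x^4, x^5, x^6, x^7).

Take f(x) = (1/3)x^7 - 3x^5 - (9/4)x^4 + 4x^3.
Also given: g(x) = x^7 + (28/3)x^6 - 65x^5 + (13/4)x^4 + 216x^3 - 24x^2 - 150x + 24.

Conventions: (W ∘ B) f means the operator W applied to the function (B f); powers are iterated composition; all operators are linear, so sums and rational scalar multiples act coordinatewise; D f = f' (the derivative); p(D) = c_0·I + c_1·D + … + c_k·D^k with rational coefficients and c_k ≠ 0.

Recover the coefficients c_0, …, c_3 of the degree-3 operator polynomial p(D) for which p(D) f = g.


p(D) = 3·I + 4·D − 4·D^2 + D^3, i.e. c_0 = 3, c_1 = 4, c_2 = -4, c_3 = 1

D^0 f = (1/3)x^7 - 3x^5 - (9/4)x^4 + 4x^3
D^1 f = (7/3)x^6 - 15x^4 - 9x^3 + 12x^2
D^2 f = 14x^5 - 60x^3 - 27x^2 + 24x
D^3 f = 70x^4 - 180x^2 - 54x + 24
matching coefficients of g against c_0 f + c_1 Df + … from the top degree down determines the c_i
solution: c_0 = 3, c_1 = 4, c_2 = -4, c_3 = 1


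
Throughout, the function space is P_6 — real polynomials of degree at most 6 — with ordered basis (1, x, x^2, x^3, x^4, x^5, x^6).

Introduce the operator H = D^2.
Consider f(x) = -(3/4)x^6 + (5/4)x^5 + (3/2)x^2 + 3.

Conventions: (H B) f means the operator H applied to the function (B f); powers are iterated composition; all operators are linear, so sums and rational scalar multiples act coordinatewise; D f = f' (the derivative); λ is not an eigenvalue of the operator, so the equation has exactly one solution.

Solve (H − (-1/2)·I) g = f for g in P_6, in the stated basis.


the result is g(x) = -(3/2)x^6 + (5/2)x^5 + 90x^4 - 100x^3 - 2157x^2 + 1200x + 8634

write g with unknown coordinates in the stated basis and equate coefficients in (H − (-1/2)·I) g = f
solving from the highest basis element down gives g = -(3/2)x^6 + (5/2)x^5 + 90x^4 - 100x^3 - 2157x^2 + 1200x + 8634
check: H g = -45x^4 + 50x^3 + 1080x^2 - 600x - 4314
so H g − (-1/2)·g = -(3/4)x^6 + (5/4)x^5 + (3/2)x^2 + 3 = f ✓


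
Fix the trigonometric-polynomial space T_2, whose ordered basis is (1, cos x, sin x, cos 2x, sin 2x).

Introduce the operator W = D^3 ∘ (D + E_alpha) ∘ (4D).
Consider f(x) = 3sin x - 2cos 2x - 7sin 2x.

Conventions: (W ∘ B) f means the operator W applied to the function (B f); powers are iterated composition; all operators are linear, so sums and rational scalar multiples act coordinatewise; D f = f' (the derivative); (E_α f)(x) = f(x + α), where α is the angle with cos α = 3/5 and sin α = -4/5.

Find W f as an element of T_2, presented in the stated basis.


D f = 3cos x - 14cos 2x + 4sin 2x
(4D) f = 12cos x - 56cos 2x + 16sin 2x
D (4D) f = -12sin x + 32cos 2x + 112sin 2x
E_alpha (4D) f = (36/5)cos x + (48/5)sin x + (8/25)cos 2x - (1456/25)sin 2x
(D + E_alpha) (4D) f = (36/5)cos x - (12/5)sin x + (808/25)cos 2x + (1344/25)sin 2x
D (D + E_alpha) (4D) f = -(12/5)cos x - (36/5)sin x + (2688/25)cos 2x - (1616/25)sin 2x
D D (D + E_alpha) (4D) f = -(36/5)cos x + (12/5)sin x - (3232/25)cos 2x - (5376/25)sin 2x
D D D (D + E_alpha) (4D) f = (12/5)cos x + (36/5)sin x - (10752/25)cos 2x + (6464/25)sin 2x

the result is g(x) = (12/5)cos x + (36/5)sin x - (10752/25)cos 2x + (6464/25)sin 2x


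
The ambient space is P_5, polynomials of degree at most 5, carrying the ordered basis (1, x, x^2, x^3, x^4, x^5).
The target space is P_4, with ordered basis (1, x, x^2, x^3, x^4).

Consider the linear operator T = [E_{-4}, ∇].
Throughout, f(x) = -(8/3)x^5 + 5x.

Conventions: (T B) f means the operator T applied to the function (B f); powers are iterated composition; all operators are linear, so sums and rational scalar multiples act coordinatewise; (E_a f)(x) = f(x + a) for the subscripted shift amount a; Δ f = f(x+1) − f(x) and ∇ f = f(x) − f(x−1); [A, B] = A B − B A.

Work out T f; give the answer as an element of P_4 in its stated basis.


∇ f = -(40/3)x^4 + (80/3)x^3 - (80/3)x^2 + (40/3)x + 7/3
E_{-4} ∇ f = -(40/3)x^4 + 240x^3 - (4880/3)x^2 + 4920x - 16793/3
E_{-4} f = -(8/3)x^5 + (160/3)x^4 - (1280/3)x^3 + (5120/3)x^2 - (10225/3)x + 8132/3
∇ E_{-4} f = -(40/3)x^4 + 240x^3 - (4880/3)x^2 + 4920x - 16793/3
[E_{-4}, ∇] f = 0

the image equals g(x) = 0


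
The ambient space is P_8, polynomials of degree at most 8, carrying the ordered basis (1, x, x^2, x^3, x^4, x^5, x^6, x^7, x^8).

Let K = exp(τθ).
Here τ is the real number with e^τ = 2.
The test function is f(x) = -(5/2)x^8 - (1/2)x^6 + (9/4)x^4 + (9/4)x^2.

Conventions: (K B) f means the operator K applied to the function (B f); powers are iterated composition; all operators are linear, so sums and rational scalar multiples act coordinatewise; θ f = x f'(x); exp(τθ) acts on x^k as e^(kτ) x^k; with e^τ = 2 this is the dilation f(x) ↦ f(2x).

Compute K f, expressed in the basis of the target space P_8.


the image equals g(x) = -640x^8 - 32x^6 + 36x^4 + 9x^2

exp(τθ) x^k = e^(kτ) x^k; with e^τ = 2 this sends x^k to 2^k x^k
x^2 ↦ 4 x^2
x^4 ↦ 16 x^4
x^6 ↦ 64 x^6
x^8 ↦ 256 x^8
applying this coordinatewise to f: exp(τθ) f = -640x^8 - 32x^6 + 36x^4 + 9x^2


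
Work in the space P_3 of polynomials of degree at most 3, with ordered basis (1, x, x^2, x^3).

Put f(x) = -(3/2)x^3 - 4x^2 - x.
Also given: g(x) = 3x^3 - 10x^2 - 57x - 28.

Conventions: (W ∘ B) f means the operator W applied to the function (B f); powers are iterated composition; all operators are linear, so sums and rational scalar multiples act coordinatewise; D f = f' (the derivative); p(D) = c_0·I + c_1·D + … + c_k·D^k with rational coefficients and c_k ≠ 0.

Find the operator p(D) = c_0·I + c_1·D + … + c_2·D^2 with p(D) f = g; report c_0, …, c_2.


p(D) = -2·I + 4·D + 3·D^2, i.e. c_0 = -2, c_1 = 4, c_2 = 3

D^0 f = -(3/2)x^3 - 4x^2 - x
D^1 f = -(9/2)x^2 - 8x - 1
D^2 f = -9x - 8
matching coefficients of g against c_0 f + c_1 Df + … from the top degree down determines the c_i
solution: c_0 = -2, c_1 = 4, c_2 = 3


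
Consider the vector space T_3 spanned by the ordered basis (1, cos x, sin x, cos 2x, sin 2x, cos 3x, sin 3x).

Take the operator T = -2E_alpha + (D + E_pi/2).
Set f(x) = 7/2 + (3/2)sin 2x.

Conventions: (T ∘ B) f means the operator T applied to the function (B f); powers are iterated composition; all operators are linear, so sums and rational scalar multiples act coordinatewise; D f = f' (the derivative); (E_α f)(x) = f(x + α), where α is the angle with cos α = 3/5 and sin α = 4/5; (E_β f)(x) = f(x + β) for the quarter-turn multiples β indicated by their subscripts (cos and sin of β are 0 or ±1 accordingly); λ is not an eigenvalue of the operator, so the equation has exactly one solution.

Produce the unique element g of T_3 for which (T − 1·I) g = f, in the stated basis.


g(x) = -7/4 - (3/52)cos 2x - (27/26)sin 2x

write g with unknown coordinates in the stated basis and equate coefficients in (T − 1·I) g = f
solving from the highest basis element down gives g = -7/4 - (3/52)cos 2x - (27/26)sin 2x
check: T g = 7/4 - (3/52)cos 2x + (6/13)sin 2x
so T g − 1·g = 7/2 + (3/2)sin 2x = f ✓


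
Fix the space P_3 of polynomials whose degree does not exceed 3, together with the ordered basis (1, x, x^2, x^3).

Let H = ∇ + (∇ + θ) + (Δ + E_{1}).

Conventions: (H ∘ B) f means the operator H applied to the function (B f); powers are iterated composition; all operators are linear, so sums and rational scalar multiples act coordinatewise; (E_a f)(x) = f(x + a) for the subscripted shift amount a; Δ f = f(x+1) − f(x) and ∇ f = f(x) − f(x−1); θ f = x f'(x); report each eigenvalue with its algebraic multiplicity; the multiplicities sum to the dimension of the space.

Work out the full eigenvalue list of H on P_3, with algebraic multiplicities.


λ = 1 (multiplicity 1), λ = 2 (multiplicity 1), λ = 3 (multiplicity 1), λ = 4 (multiplicity 1)

image of 1: 1
image of x: 2x + 4
image of x^2: 3x^2 + 8x
image of x^3: 4x^3 + 12x^2 + 4
the matrix is upper triangular; its diagonal is (1, 2, 3, 4)
for a triangular matrix the eigenvalues are the diagonal entries, with algebraic multiplicity their repetition count


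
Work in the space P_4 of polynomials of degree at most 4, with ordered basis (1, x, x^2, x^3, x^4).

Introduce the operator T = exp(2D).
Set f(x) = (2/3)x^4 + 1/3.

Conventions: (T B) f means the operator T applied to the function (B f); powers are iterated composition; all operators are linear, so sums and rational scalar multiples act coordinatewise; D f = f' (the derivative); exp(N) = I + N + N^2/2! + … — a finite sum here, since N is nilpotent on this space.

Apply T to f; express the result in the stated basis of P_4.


order-1 term: (16/3)x^3
order-2 term: 16x^2
order-3 term: (64/3)x
order-4 term: 32/3
the series for exp(2D) f terminates at order 4
exp(2D) f = (2/3)x^4 + (16/3)x^3 + 16x^2 + (64/3)x + 11

g(x) = (2/3)x^4 + (16/3)x^3 + 16x^2 + (64/3)x + 11


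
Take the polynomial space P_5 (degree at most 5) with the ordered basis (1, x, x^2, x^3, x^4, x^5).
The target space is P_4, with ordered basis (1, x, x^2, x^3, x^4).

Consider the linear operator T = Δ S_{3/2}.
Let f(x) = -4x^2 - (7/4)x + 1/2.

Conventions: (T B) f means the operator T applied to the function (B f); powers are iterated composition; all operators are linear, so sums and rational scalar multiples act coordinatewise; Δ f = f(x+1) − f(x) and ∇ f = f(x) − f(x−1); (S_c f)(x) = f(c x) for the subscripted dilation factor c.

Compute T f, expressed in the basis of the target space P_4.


the result is g(x) = -18x - 93/8

S_{3/2} f = -9x^2 - (21/8)x + 1/2
Δ S_{3/2} f = -18x - 93/8


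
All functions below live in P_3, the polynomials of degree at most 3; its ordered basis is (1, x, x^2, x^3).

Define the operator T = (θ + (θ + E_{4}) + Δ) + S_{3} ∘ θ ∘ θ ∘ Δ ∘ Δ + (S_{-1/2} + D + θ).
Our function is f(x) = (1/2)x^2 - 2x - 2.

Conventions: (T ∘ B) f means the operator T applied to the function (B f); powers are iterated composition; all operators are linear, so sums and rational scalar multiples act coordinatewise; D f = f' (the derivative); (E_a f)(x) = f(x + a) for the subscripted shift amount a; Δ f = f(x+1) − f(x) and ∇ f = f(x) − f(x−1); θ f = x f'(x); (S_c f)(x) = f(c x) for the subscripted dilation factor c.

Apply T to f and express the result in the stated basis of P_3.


θ f = x^2 - 2x
θ f = x^2 - 2x
E_{4} f = (1/2)x^2 + 2x - 2
(θ + E_{4}) f = (3/2)x^2 - 2
Δ f = x - 3/2
(θ + (θ + E_{4}) + Δ) f = (5/2)x^2 - x - 7/2
Δ f = x - 3/2
Δ Δ f = 1
θ (Δ ∘ Δ) f = 0
θ θ (Δ ∘ Δ) f = 0
S_{3} (θ ∘ θ) (Δ ∘ Δ) f = 0
S_{-1/2} f = (1/8)x^2 + x - 2
D f = x - 2
θ f = x^2 - 2x
(S_{-1/2} + D + θ) f = (9/8)x^2 - 4
((θ + (θ + E_{4}) + Δ) + S_{3} ∘ θ ∘ θ ∘ Δ ∘ Δ + (S_{-1/2} + D + θ)) f = (29/8)x^2 - x - 15/2

g(x) = (29/8)x^2 - x - 15/2


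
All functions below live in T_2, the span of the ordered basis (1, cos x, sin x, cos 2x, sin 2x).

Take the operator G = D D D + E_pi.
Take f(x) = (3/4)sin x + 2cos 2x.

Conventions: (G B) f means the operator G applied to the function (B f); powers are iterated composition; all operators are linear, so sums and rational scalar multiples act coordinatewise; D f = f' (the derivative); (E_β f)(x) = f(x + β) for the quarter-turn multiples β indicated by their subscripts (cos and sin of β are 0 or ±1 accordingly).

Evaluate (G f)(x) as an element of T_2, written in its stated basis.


D f = (3/4)cos x - 4sin 2x
D D f = -(3/4)sin x - 8cos 2x
D D D f = -(3/4)cos x + 16sin 2x
E_pi f = -(3/4)sin x + 2cos 2x
(D D D + E_pi) f = -(3/4)cos x - (3/4)sin x + 2cos 2x + 16sin 2x

g(x) = -(3/4)cos x - (3/4)sin x + 2cos 2x + 16sin 2x


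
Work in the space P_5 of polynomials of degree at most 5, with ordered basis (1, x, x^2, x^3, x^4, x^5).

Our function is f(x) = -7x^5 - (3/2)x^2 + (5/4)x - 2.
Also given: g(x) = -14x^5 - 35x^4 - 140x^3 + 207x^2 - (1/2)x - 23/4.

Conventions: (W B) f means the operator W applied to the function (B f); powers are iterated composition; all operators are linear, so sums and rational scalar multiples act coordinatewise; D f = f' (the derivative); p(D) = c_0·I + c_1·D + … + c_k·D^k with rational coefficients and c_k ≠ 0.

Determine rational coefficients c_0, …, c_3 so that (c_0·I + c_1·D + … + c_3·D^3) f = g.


c_0 = 2, c_1 = 1, c_2 = 1, c_3 = -1/2

D^0 f = -7x^5 - (3/2)x^2 + (5/4)x - 2
D^1 f = -35x^4 - 3x + 5/4
D^2 f = -140x^3 - 3
D^3 f = -420x^2
matching coefficients of g against c_0 f + c_1 Df + … from the top degree down determines the c_i
solution: c_0 = 2, c_1 = 1, c_2 = 1, c_3 = -1/2


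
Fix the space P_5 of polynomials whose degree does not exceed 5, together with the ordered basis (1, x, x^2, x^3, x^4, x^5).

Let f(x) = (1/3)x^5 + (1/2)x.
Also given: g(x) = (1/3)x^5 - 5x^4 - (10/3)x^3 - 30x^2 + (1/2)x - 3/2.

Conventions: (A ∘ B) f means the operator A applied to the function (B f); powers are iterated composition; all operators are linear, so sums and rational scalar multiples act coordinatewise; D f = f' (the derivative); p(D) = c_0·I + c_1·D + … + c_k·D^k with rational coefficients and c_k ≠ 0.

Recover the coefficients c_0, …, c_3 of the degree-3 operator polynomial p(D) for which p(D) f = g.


c_0 = 1, c_1 = -3, c_2 = -1/2, c_3 = -3/2

D^0 f = (1/3)x^5 + (1/2)x
D^1 f = (5/3)x^4 + 1/2
D^2 f = (20/3)x^3
D^3 f = 20x^2
matching coefficients of g against c_0 f + c_1 Df + … from the top degree down determines the c_i
solution: c_0 = 1, c_1 = -3, c_2 = -1/2, c_3 = -3/2


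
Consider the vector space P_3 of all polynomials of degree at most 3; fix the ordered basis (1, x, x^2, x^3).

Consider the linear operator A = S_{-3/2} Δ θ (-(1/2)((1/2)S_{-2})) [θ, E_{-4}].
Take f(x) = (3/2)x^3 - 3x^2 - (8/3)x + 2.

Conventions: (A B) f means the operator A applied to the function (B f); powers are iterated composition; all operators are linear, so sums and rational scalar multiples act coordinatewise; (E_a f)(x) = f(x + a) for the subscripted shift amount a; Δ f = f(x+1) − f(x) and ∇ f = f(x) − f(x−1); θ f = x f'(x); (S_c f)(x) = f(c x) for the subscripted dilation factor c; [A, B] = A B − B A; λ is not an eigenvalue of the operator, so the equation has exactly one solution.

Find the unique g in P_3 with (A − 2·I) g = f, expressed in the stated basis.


the result is g(x) = -(3/4)x^3 + (3/2)x^2 - (77/3)x + 29

write g with unknown coordinates in the stated basis and equate coefficients in (A − 2·I) g = f
solving from the highest basis element down gives g = -(3/4)x^3 + (3/2)x^2 - (77/3)x + 29
check: A g = -54x + 60
so A g − 2·g = (3/2)x^3 - 3x^2 - (8/3)x + 2 = f ✓


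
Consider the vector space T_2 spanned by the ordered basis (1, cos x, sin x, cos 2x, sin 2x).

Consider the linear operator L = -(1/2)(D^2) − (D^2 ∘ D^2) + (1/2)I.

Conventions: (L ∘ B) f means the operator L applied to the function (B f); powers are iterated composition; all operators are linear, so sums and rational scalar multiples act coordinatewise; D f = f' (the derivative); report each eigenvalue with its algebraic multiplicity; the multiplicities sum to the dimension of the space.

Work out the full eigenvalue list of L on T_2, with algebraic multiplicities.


λ = -27/2 (multiplicity 2), λ = 0 (multiplicity 2), λ = 1/2 (multiplicity 1)

image of 1: 1/2
image of cos x: 0
image of sin x: 0
image of cos 2x: -(27/2)cos 2x
image of sin 2x: -(27/2)sin 2x
the matrix is diagonal; its diagonal is (1/2, 0, 0, -27/2, -27/2)
for a triangular matrix the eigenvalues are the diagonal entries, with algebraic multiplicity their repetition count


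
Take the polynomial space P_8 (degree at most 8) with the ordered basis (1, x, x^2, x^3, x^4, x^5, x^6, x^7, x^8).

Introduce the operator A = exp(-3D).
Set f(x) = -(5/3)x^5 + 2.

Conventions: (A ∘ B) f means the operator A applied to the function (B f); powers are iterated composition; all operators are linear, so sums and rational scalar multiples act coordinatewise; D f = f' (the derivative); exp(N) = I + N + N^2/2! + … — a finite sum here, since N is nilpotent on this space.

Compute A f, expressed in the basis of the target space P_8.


order-1 term: 25x^4
order-2 term: -150x^3
order-3 term: 450x^2
order-4 term: -675x
order-5 term: 405
the series for exp(-3D) f terminates at order 5
exp(-3D) f = -(5/3)x^5 + 25x^4 - 150x^3 + 450x^2 - 675x + 407

g(x) = -(5/3)x^5 + 25x^4 - 150x^3 + 450x^2 - 675x + 407


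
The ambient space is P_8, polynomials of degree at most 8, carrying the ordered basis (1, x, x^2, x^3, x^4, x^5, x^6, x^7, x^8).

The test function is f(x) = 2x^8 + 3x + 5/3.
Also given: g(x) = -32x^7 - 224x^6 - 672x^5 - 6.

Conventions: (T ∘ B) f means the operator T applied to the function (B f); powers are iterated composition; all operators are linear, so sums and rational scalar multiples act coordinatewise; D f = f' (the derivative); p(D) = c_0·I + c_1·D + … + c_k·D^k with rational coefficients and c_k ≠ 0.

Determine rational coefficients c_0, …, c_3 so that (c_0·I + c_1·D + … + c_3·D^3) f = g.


p(D) = -2·D − 2·D^2 − D^3, i.e. c_0 = 0, c_1 = -2, c_2 = -2, c_3 = -1

D^0 f = 2x^8 + 3x + 5/3
D^1 f = 16x^7 + 3
D^2 f = 112x^6
D^3 f = 672x^5
matching coefficients of g against c_0 f + c_1 Df + … from the top degree down determines the c_i
solution: c_0 = 0, c_1 = -2, c_2 = -2, c_3 = -1


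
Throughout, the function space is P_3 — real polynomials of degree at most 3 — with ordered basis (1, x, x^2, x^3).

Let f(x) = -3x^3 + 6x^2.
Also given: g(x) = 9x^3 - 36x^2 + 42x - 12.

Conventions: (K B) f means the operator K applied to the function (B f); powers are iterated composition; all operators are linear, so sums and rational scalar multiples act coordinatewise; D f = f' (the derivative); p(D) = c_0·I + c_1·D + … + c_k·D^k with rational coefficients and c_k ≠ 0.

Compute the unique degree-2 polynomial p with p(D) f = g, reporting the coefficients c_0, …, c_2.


D^0 f = -3x^3 + 6x^2
D^1 f = -9x^2 + 12x
D^2 f = -18x + 12
matching coefficients of g against c_0 f + c_1 Df + … from the top degree down determines the c_i
solution: c_0 = -3, c_1 = 2, c_2 = -1

p(D) = -3·I + 2·D − D^2, i.e. c_0 = -3, c_1 = 2, c_2 = -1


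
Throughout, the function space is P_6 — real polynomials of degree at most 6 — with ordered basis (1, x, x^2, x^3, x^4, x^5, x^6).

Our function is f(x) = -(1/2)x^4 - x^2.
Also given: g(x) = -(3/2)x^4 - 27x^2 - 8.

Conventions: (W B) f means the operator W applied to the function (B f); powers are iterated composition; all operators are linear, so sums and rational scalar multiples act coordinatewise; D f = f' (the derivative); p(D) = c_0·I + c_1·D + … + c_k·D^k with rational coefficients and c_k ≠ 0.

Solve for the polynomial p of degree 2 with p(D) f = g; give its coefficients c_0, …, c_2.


p(D) = 3·I + 4·D^2, i.e. c_0 = 3, c_1 = 0, c_2 = 4

D^0 f = -(1/2)x^4 - x^2
D^1 f = -2x^3 - 2x
D^2 f = -6x^2 - 2
matching coefficients of g against c_0 f + c_1 Df + … from the top degree down determines the c_i
solution: c_0 = 3, c_1 = 0, c_2 = 4


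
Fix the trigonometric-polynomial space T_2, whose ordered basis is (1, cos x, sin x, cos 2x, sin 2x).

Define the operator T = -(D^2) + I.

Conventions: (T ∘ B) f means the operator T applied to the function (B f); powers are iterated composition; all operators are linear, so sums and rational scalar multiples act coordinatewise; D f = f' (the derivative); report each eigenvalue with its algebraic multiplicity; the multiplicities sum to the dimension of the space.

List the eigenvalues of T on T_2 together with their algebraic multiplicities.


λ = 1 (multiplicity 1), λ = 2 (multiplicity 2), λ = 5 (multiplicity 2)

image of 1: 1
image of cos x: 2cos x
image of sin x: 2sin x
image of cos 2x: 5cos 2x
image of sin 2x: 5sin 2x
the matrix is diagonal; its diagonal is (1, 2, 2, 5, 5)
for a triangular matrix the eigenvalues are the diagonal entries, with algebraic multiplicity their repetition count


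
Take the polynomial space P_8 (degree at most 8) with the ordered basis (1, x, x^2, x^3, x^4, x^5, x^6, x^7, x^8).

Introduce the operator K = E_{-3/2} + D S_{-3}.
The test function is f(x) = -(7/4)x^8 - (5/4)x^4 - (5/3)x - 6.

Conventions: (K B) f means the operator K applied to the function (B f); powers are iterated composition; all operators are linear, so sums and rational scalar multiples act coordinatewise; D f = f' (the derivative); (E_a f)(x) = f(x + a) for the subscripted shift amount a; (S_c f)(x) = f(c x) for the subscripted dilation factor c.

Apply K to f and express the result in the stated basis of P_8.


E_{-3/2} f = -(7/4)x^8 + 21x^7 - (441/4)x^6 + (1323/4)x^5 - (19885/32)x^4 + (12027/16)x^3 - (36801/64)x^2 + (48847/192)x - 55991/1024
S_{-3} f = -(45927/4)x^8 - (405/4)x^4 + 5x - 6
D S_{-3} f = -91854x^7 - 405x^3 + 5
(E_{-3/2} + D S_{-3}) f = -(7/4)x^8 - 91833x^7 - (441/4)x^6 + (1323/4)x^5 - (19885/32)x^4 + (5547/16)x^3 - (36801/64)x^2 + (48847/192)x - 50871/1024

g(x) = -(7/4)x^8 - 91833x^7 - (441/4)x^6 + (1323/4)x^5 - (19885/32)x^4 + (5547/16)x^3 - (36801/64)x^2 + (48847/192)x - 50871/1024


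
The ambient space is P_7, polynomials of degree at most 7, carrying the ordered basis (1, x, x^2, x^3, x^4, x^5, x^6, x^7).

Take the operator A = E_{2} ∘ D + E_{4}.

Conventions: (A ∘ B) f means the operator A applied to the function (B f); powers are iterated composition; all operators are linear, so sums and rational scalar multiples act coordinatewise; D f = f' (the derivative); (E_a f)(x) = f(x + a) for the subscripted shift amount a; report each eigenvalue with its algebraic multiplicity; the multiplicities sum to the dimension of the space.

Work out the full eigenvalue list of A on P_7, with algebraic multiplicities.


λ = 1 (multiplicity 8)

image of 1: 1
image of x: x + 5
image of x^2: x^2 + 10x + 20
image of x^3: x^3 + 15x^2 + 60x + 76
image of x^4: x^4 + 20x^3 + 120x^2 + 304x + 288
image of x^5: x^5 + 25x^4 + 200x^3 + 760x^2 + 1440x + 1104
image of x^6: x^6 + 30x^5 + 300x^4 + 1520x^3 + 4320x^2 + 6624x + 4288
image of x^7: x^7 + 35x^6 + 420x^5 + 2660x^4 + 10080x^3 + 23184x^2 + 30016x + 16832
the matrix is upper triangular; its diagonal is (1, 1, 1, 1, 1, 1, 1, 1)
for a triangular matrix the eigenvalues are the diagonal entries, with algebraic multiplicity their repetition count


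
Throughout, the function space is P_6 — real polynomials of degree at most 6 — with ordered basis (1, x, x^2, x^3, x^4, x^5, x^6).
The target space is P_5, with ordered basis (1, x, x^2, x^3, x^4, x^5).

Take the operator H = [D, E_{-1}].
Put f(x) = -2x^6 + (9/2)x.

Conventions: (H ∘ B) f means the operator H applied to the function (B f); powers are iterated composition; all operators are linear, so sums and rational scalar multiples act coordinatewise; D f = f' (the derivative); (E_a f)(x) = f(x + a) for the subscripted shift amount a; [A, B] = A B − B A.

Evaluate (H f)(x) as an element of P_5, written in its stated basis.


E_{-1} f = -2x^6 + 12x^5 - 30x^4 + 40x^3 - 30x^2 + (33/2)x - 13/2
D E_{-1} f = -12x^5 + 60x^4 - 120x^3 + 120x^2 - 60x + 33/2
D f = -12x^5 + 9/2
E_{-1} D f = -12x^5 + 60x^4 - 120x^3 + 120x^2 - 60x + 33/2
[D, E_{-1}] f = 0

g(x) = 0


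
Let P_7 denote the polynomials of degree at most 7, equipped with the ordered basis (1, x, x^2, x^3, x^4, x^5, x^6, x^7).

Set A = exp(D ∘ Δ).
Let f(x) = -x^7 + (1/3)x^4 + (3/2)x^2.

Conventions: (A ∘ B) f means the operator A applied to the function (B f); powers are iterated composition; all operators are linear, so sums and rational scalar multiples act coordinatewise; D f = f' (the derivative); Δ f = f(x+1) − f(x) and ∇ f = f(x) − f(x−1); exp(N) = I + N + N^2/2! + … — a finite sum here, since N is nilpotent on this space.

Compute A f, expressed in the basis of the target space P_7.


order-1 term: -42x^5 - 105x^4 - 140x^3 - 101x^2 - 38x - 8/3
order-2 term: -420x^3 - 1260x^2 - 1470x - 626
order-3 term: -840x - 1260
the series for exp(D ∘ Δ) f terminates at order 3
exp(D ∘ Δ) f = -x^7 - 42x^5 - (314/3)x^4 - 560x^3 - (2719/2)x^2 - 2348x - 5666/3

the image equals g(x) = -x^7 - 42x^5 - (314/3)x^4 - 560x^3 - (2719/2)x^2 - 2348x - 5666/3


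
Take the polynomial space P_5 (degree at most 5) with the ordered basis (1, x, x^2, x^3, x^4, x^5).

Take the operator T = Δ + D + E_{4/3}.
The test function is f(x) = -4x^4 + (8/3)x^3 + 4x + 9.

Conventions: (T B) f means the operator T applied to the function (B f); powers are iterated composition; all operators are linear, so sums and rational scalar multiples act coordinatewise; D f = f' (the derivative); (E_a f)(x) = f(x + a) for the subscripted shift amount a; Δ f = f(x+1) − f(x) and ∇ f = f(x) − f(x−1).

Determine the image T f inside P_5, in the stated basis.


the result is g(x) = -4x^4 - (152/3)x^3 - 40x^2 - (748/27)x + 1189/81

Δ f = -16x^3 - 16x^2 - 8x + 8/3
D f = -16x^3 + 8x^2 + 4
E_{4/3} f = -4x^4 - (56/3)x^3 - 32x^2 - (532/27)x + 649/81
(Δ + D + E_{4/3}) f = -4x^4 - (152/3)x^3 - 40x^2 - (748/27)x + 1189/81


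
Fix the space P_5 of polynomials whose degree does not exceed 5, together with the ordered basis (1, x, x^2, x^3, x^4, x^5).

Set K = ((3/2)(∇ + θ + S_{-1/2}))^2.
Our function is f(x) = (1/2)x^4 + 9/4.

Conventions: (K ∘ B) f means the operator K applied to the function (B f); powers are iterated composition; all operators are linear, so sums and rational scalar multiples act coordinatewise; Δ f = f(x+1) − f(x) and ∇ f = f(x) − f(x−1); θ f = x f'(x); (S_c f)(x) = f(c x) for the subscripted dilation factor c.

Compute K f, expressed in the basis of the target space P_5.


∇ f = 2x^3 - 3x^2 + 2x - 1/2
θ f = 2x^4
S_{-1/2} f = (1/32)x^4 + 9/4
(∇ + θ + S_{-1/2}) f = (65/32)x^4 + 2x^3 - 3x^2 + 2x + 7/4
((3/2)(∇ + θ + S_{-1/2})) f = (195/64)x^4 + 3x^3 - (9/2)x^2 + 3x + 21/8
∇ ((3/2)(∇ + θ + S_{-1/2})) f = (195/16)x^3 - (297/32)x^2 - (93/16)x + 477/64
θ ((3/2)(∇ + θ + S_{-1/2})) f = (195/16)x^4 + 9x^3 - 9x^2 + 3x
S_{-1/2} ((3/2)(∇ + θ + S_{-1/2})) f = (195/1024)x^4 - (3/8)x^3 - (9/8)x^2 - (3/2)x + 21/8
(∇ + θ + S_{-1/2}) ((3/2)(∇ + θ + S_{-1/2})) f = (12675/1024)x^4 + (333/16)x^3 - (621/32)x^2 - (69/16)x + 645/64
((3/2)(∇ + θ + S_{-1/2})) ((3/2)(∇ + θ + S_{-1/2})) f = (38025/2048)x^4 + (999/32)x^3 - (1863/64)x^2 - (207/32)x + 1935/128

the result is g(x) = (38025/2048)x^4 + (999/32)x^3 - (1863/64)x^2 - (207/32)x + 1935/128


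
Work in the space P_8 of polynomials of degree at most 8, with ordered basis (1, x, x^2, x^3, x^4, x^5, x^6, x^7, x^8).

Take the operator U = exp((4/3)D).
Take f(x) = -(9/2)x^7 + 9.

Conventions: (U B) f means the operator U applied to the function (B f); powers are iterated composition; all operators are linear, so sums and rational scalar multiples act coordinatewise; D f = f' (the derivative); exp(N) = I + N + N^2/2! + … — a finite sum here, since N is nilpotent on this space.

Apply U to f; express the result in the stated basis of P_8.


the result is g(x) = -(9/2)x^7 - 42x^6 - 168x^5 - (1120/3)x^4 - (4480/9)x^3 - (3584/9)x^2 - (14336/81)x - 6005/243

order-1 term: -42x^6
order-2 term: -168x^5
order-3 term: -(1120/3)x^4
order-4 term: -(4480/9)x^3
order-5 term: -(3584/9)x^2
order-6 term: -(14336/81)x
order-7 term: -8192/243
the series for exp((4/3)D) f terminates at order 7
exp((4/3)D) f = -(9/2)x^7 - 42x^6 - 168x^5 - (1120/3)x^4 - (4480/9)x^3 - (3584/9)x^2 - (14336/81)x - 6005/243


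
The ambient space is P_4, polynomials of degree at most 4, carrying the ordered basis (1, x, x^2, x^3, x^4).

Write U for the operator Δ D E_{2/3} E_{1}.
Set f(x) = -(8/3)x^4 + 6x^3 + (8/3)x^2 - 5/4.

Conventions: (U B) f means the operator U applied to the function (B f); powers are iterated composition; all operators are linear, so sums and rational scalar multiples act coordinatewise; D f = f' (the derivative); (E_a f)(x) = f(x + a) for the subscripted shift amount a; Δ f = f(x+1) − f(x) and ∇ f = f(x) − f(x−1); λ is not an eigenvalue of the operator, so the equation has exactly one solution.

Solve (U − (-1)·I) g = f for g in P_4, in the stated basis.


write g with unknown coordinates in the stated basis and equate coefficients in (U − (-1)·I) g = f
solving from the highest basis element down gives g = -(8/3)x^4 + 6x^3 + (104/3)x^2 + (308/3)x + 155/36
check: U g = -32x^2 - (308/3)x - 50/9
so U g − (-1)·g = -(8/3)x^4 + 6x^3 + (8/3)x^2 - 5/4 = f ✓

the result is g(x) = -(8/3)x^4 + 6x^3 + (104/3)x^2 + (308/3)x + 155/36


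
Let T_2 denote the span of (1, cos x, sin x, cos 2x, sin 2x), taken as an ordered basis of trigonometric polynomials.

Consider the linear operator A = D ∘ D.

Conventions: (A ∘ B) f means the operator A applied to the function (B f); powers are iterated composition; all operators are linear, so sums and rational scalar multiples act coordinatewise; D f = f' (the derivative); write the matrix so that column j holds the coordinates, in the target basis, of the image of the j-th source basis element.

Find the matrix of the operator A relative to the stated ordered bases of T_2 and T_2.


the matrix is [[0, 0, 0, 0, 0]; [0, -1, 0, 0, 0]; [0, 0, -1, 0, 0]; [0, 0, 0, -4, 0]; [0, 0, 0, 0, -4]] (rows listed top to bottom)

image of 1: 0
image of cos x: -cos x
image of sin x: -sin x
image of cos 2x: -4cos 2x
image of sin 2x: -4sin 2x
each image's coordinates form column j of the matrix


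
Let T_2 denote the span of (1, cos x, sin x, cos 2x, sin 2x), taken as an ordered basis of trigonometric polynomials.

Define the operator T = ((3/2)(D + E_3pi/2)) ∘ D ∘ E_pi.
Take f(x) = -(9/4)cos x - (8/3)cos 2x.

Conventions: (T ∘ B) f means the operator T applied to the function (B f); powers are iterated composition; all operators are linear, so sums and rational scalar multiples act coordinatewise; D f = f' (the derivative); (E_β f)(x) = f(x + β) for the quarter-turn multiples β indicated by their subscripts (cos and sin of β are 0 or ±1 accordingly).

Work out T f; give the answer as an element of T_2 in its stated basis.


E_pi f = (9/4)cos x - (8/3)cos 2x
D E_pi f = -(9/4)sin x + (16/3)sin 2x
D D E_pi f = -(9/4)cos x + (32/3)cos 2x
E_3pi/2 D E_pi f = (9/4)cos x - (16/3)sin 2x
(D + E_3pi/2) D E_pi f = (32/3)cos 2x - (16/3)sin 2x
((3/2)(D + E_3pi/2)) D E_pi f = 16cos 2x - 8sin 2x

g(x) = 16cos 2x - 8sin 2x


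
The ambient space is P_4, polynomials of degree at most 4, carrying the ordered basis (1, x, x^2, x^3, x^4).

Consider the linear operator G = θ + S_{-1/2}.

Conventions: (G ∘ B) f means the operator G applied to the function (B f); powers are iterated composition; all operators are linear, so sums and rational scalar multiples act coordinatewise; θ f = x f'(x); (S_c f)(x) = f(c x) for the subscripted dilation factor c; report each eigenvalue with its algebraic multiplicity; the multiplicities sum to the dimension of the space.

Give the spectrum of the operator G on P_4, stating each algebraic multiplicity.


λ = 1/2 (multiplicity 1), λ = 1 (multiplicity 1), λ = 9/4 (multiplicity 1), λ = 23/8 (multiplicity 1), λ = 65/16 (multiplicity 1)

image of 1: 1
image of x: (1/2)x
image of x^2: (9/4)x^2
image of x^3: (23/8)x^3
image of x^4: (65/16)x^4
the matrix is upper triangular; its diagonal is (1, 1/2, 9/4, 23/8, 65/16)
for a triangular matrix the eigenvalues are the diagonal entries, with algebraic multiplicity their repetition count


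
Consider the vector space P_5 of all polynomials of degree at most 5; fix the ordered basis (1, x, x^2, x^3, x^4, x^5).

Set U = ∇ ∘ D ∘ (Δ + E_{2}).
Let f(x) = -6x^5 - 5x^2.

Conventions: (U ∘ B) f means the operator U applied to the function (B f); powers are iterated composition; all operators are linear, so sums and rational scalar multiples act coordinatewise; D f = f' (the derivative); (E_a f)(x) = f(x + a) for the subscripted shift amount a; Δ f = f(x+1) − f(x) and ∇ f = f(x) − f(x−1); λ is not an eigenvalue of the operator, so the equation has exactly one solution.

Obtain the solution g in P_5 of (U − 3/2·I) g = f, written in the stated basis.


the image equals g(x) = 4x^5 + (160/3)x^3 + (1210/3)x^2 + (1760/3)x + 11680/9

write g with unknown coordinates in the stated basis and equate coefficients in (U − 3/2·I) g = f
solving from the highest basis element down gives g = 4x^5 + (160/3)x^3 + (1210/3)x^2 + (1760/3)x + 11680/9
check: U g = 80x^3 + 600x^2 + 880x + 5840/3
so U g − 3/2·g = -6x^5 - 5x^2 = f ✓


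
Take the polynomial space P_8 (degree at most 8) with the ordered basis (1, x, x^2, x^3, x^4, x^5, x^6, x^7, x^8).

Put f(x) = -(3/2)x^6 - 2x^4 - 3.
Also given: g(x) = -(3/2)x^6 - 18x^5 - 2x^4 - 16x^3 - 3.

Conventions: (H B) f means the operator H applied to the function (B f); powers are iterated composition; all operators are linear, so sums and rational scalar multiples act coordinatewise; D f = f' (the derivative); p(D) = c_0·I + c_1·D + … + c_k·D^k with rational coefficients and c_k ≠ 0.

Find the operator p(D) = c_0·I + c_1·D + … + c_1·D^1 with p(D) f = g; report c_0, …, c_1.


D^0 f = -(3/2)x^6 - 2x^4 - 3
D^1 f = -9x^5 - 8x^3
matching coefficients of g against c_0 f + c_1 Df + … from the top degree down determines the c_i
solution: c_0 = 1, c_1 = 2

c_0 = 1, c_1 = 2


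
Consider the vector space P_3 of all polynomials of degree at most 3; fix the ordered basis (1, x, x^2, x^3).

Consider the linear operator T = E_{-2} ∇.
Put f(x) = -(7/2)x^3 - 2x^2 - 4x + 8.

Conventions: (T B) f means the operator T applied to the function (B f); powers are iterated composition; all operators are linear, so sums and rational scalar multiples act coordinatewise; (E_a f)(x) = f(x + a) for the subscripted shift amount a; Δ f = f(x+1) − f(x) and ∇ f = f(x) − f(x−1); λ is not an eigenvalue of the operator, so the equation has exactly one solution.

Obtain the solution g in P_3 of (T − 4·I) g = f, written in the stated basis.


write g with unknown coordinates in the stated basis and equate coefficients in (T − 4·I) g = f
solving from the highest basis element down gives g = (7/8)x^3 + (37/32)x^2 - (109/64)x + 73/256
check: T g = (21/8)x^2 - (173/16)x + 585/64
so T g − 4·g = -(7/2)x^3 - 2x^2 - 4x + 8 = f ✓

g(x) = (7/8)x^3 + (37/32)x^2 - (109/64)x + 73/256


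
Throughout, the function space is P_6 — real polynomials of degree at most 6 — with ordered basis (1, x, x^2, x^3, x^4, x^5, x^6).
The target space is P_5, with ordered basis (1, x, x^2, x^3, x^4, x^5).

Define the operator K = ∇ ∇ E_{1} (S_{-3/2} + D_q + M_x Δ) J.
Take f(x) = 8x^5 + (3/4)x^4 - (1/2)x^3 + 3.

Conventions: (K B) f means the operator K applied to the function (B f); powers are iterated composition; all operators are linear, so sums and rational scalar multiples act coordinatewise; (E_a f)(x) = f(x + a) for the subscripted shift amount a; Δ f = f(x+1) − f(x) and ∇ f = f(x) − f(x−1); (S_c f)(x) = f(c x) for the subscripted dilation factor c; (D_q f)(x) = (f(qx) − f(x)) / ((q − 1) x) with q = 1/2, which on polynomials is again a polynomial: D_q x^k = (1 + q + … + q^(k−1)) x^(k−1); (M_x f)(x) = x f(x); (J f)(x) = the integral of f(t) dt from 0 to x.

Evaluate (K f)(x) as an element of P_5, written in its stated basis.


J f = (4/3)x^6 + (3/20)x^5 - (1/8)x^4 + 3x
S_{-3/2} J f = (243/16)x^6 - (729/640)x^5 - (81/128)x^4 - (9/2)x
D_q J f = (21/8)x^5 + (93/320)x^4 - (15/64)x^3 + 3
Δ J f = 8x^5 + (83/4)x^4 + (83/3)x^3 + (83/4)x^2 + (33/4)x + 523/120
M_x Δ J f = 8x^6 + (83/4)x^5 + (83/3)x^4 + (83/4)x^3 + (33/4)x^2 + (523/120)x
(S_{-3/2} + D_q + M_x Δ) J f = (371/16)x^6 + (14231/640)x^5 + (52463/1920)x^4 + (1313/64)x^3 + (33/4)x^2 - (17/120)x + 3
E_{1} (S_{-3/2} + D_q + M_x Δ) J f = (371/16)x^6 + (103271/640)x^5 + (29179/60)x^4 + (391643/480)x^3 + (257253/320)x^2 + (56001/128)x + 33399/320
∇ E_{1} (S_{-3/2} + D_q + M_x Δ) J f = (1113/8)x^5 + (58751/128)x^4 + (763591/960)x^3 + (254613/320)x^2 + (840287/1920)x + 32439/320
∇ ∇ E_{1} (S_{-3/2} + D_q + M_x Δ) J f = (5565/8)x^4 + (14231/32)x^3 + (163763/160)x^2 + (22109/64)x + 112823/960

g(x) = (5565/8)x^4 + (14231/32)x^3 + (163763/160)x^2 + (22109/64)x + 112823/960


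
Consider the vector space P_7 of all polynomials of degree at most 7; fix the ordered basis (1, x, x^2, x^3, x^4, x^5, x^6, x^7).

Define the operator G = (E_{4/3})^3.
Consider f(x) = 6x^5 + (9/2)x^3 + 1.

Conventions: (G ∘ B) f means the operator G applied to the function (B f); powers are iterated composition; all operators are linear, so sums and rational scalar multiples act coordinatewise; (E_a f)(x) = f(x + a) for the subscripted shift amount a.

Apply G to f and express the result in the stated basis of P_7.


E_{4/3} f = 6x^5 + 40x^4 + (667/6)x^3 + (1442/9)x^2 + (3208/27)x + 2993/81
E_{4/3} E_{4/3} f = 6x^5 + 80x^4 + (2587/6)x^3 + (10564/9)x^2 + (43552/27)x + 72529/81
E_{4/3} E_{4/3} E_{4/3} f = 6x^5 + 120x^4 + (1929/2)x^3 + 3894x^2 + 7896x + 6433

the result is g(x) = 6x^5 + 120x^4 + (1929/2)x^3 + 3894x^2 + 7896x + 6433


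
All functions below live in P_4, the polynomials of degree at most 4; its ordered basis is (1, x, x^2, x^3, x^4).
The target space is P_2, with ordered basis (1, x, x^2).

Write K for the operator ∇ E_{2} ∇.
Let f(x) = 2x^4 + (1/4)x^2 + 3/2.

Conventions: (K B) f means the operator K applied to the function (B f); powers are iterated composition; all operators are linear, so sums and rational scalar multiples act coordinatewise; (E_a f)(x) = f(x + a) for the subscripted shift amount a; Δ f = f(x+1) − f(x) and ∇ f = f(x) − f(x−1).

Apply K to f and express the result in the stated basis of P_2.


the result is g(x) = 24x^2 + 48x + 57/2

∇ f = 8x^3 - 12x^2 + (17/2)x - 9/4
E_{2} ∇ f = 8x^3 + 36x^2 + (113/2)x + 123/4
∇ E_{2} ∇ f = 24x^2 + 48x + 57/2


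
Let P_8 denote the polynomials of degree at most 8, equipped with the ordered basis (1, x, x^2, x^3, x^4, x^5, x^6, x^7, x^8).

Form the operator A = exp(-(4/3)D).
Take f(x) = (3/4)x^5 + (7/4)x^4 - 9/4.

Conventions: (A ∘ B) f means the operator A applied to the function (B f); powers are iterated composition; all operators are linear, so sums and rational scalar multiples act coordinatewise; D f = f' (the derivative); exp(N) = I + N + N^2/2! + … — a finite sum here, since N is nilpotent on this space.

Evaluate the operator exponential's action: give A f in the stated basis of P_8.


g(x) = (3/4)x^5 - (13/4)x^4 + 4x^3 + (8/9)x^2 - (128/27)x + 13/108

order-1 term: -5x^4 - (28/3)x^3
order-2 term: (40/3)x^3 + (56/3)x^2
order-3 term: -(160/9)x^2 - (448/27)x
order-4 term: (320/27)x + 448/81
order-5 term: -256/81
the series for exp(-(4/3)D) f terminates at order 5
exp(-(4/3)D) f = (3/4)x^5 - (13/4)x^4 + 4x^3 + (8/9)x^2 - (128/27)x + 13/108


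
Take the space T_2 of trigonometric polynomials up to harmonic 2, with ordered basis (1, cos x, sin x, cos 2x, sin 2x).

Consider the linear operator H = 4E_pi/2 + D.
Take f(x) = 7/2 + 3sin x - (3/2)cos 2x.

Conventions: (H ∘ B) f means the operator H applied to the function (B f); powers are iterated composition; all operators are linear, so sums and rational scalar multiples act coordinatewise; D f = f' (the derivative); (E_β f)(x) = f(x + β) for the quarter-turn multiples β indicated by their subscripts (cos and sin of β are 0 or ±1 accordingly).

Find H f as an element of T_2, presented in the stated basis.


E_pi/2 f = 7/2 + 3cos x + (3/2)cos 2x
(4E_pi/2) f = 14 + 12cos x + 6cos 2x
D f = 3cos x + 3sin 2x
(4E_pi/2 + D) f = 14 + 15cos x + 6cos 2x + 3sin 2x

the result is g(x) = 14 + 15cos x + 6cos 2x + 3sin 2x
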